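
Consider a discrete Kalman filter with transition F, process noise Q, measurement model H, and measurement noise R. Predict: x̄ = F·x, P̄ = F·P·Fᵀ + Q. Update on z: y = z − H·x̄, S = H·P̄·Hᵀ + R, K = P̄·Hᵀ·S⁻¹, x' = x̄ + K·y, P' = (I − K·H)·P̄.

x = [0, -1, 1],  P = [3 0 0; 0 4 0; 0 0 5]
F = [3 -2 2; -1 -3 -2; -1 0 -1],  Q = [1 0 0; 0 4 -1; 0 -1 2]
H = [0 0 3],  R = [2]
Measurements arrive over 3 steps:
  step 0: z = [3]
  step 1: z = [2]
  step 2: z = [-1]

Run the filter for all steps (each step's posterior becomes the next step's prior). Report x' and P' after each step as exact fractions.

step 0: x' = [13/46, 77/23, 22/23], P' = [2639/92 398/23 -19/46; 398/23 1125/23 6/23; -19/46 6/23 5/23]
step 1: x' = [-176497/25087, -181472/25087, 16374/25087], P' = [4033781/25087 5460735/25087 -9070/25087; 5460735/25087 9284093/25087 14642/25087; -9070/25087 14642/25087 5534/25087]
step 2: x' = [-128220307/36692315, -227682487/36692315, -11893801/36692315], P' = [10863000317/36692315 16074109417/36692315 -2232614/36692315; 16074109417/36692315 26843029097/36692315 40837366/36692315; -2232614/36692315 40837366/36692315 8142698/36692315]

step 0: x̄ = F·x = [4, 1, -1]
step 0: P̄ = F·P·Fᵀ + Q = [64 -5 -19; -5 63 12; -19 12 10]
step 0: y = z − H·x̄ = [6]
step 0: S = H·P̄·Hᵀ + R = [92]
step 0: K = P̄·Hᵀ·S⁻¹ = [-57/92; 9/23; 15/46]
step 0: x' = x̄ + K·y = [13/46, 77/23, 22/23]
step 0: P' = (I − K·H)·P̄ = [2639/92 398/23 -19/46; 398/23 1125/23 6/23; -19/46 6/23 5/23]
step 1: x̄ = F·x = [-181/46, -563/46, -57/46]
step 1: P̄ = F·P·Fᵀ + Q = [22171/92 8115/92 -4535/92; 8115/92 53275/92 7321/92; -4535/92 7321/92 2767/92]
step 1: y = z − H·x̄ = [263/46]
step 1: S = H·P̄·Hᵀ + R = [25087/92]
step 1: K = P̄·Hᵀ·S⁻¹ = [-13605/25087; 21963/25087; 8301/25087]
step 1: x' = x̄ + K·y = [-176497/25087, -181472/25087, 16374/25087]
step 1: P' = (I − K·H)·P̄ = [4033781/25087 5460735/25087 -9070/25087; 5460735/25087 9284093/25087 14642/25087; -9070/25087 14642/25087 5534/25087]
step 2: x̄ = F·x = [-133799/25087, 688165/25087, 160123/25087]
step 2: P̄ = F·P·Fᵀ + Q = [7732828/25087 5399210/25087 -1116307/25087; 5399210/25087 120616936/25087 20418683/25087; -1116307/25087 20418683/25087 4071349/25087]
step 2: y = z − H·x̄ = [-505456/25087]
step 2: S = H·P̄·Hᵀ + R = [36692315/25087]
step 2: K = P̄·Hᵀ·S⁻¹ = [-3348921/36692315; 61256049/36692315; 12214047/36692315]
step 2: x' = x̄ + K·y = [-128220307/36692315, -227682487/36692315, -11893801/36692315]
step 2: P' = (I − K·H)·P̄ = [10863000317/36692315 16074109417/36692315 -2232614/36692315; 16074109417/36692315 26843029097/36692315 40837366/36692315; -2232614/36692315 40837366/36692315 8142698/36692315]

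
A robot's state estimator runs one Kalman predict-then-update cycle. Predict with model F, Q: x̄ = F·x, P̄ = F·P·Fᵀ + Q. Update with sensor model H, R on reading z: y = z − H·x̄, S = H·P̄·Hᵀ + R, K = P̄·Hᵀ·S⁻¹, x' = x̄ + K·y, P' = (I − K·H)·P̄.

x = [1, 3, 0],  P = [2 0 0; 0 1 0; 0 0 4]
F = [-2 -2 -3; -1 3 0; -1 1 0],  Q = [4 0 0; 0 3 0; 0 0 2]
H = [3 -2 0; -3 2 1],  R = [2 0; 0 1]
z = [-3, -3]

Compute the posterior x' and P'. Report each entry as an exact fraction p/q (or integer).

x̄ = F·x = [-8, 8, 2]
P̄ = F·P·Fᵀ + Q = [52 -2 2; -2 14 5; 2 5 5]
y = z − H·x̄ = [37, -45]
S = H·P̄·Hᵀ + R = [550 -552; -552 562]
K = P̄·Hᵀ·S⁻¹ = [676/1099 355/1099; 605/1099 1341/2198; 680/1099 1371/2198]
x' = x̄ + K·y = [35/157, 287/314, -997/314]
P' = (I − K·H)·P̄ = [5078/1099 6941/1099 1707/1099; 6941/1099 19613/2198 3761/2198; 1707/1099 3761/2198 4091/2198]

x' = [35/157, 287/314, -997/314]
P' = [5078/1099 6941/1099 1707/1099; 6941/1099 19613/2198 3761/2198; 1707/1099 3761/2198 4091/2198]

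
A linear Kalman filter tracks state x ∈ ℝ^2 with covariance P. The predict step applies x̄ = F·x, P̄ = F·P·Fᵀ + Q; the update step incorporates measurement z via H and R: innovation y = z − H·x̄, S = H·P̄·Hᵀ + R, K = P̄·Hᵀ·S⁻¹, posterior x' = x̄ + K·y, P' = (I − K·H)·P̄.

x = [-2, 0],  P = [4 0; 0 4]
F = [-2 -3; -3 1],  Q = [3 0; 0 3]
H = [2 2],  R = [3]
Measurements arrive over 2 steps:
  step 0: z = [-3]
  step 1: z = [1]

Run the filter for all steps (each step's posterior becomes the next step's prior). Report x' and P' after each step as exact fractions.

step 0: x̄ = F·x = [4, 6]
step 0: P̄ = F·P·Fᵀ + Q = [55 12; 12 43]
step 0: y = z − H·x̄ = [-23]
step 0: S = H·P̄·Hᵀ + R = [491]
step 0: K = P̄·Hᵀ·S⁻¹ = [134/491; 110/491]
step 0: x' = x̄ + K·y = [-1118/491, 416/491]
step 0: P' = (I − K·H)·P̄ = [9049/491 -8848/491; -8848/491 9013/491]
step 1: x̄ = F·x = [988/491, 3770/491]
step 1: P̄ = F·P·Fᵀ + Q = [12610/491 -34681/491; -34681/491 145015/491]
step 1: y = z − H·x̄ = [-9025/491]
step 1: S = H·P̄·Hᵀ + R = [354525/491]
step 1: K = P̄·Hᵀ·S⁻¹ = [-14714/118175; 73556/118175]
step 1: x' = x̄ + K·y = [20330/4727, -17786/4727]
step 1: P' = (I − K·H)·P̄ = [1712182/118175 -1734253/118175; -1734253/118175 1844587/118175]

step 0: x' = [-1118/491, 416/491], P' = [9049/491 -8848/491; -8848/491 9013/491]
step 1: x' = [20330/4727, -17786/4727], P' = [1712182/118175 -1734253/118175; -1734253/118175 1844587/118175]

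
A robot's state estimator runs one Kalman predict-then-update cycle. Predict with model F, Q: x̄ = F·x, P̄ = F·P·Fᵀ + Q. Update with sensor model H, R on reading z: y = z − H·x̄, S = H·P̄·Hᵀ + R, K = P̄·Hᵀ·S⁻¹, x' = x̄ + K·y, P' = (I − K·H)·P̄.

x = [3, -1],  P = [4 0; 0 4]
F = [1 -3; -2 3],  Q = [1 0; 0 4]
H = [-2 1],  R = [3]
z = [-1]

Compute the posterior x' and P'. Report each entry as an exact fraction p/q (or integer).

x' = [-6/19, -237/133]
P' = [23/19 28/19; 28/19 536/133]

x̄ = F·x = [6, -9]
P̄ = F·P·Fᵀ + Q = [41 -44; -44 56]
y = z − H·x̄ = [20]
S = H·P̄·Hᵀ + R = [399]
K = P̄·Hᵀ·S⁻¹ = [-6/19; 48/133]
x' = x̄ + K·y = [-6/19, -237/133]
P' = (I − K·H)·P̄ = [23/19 28/19; 28/19 536/133]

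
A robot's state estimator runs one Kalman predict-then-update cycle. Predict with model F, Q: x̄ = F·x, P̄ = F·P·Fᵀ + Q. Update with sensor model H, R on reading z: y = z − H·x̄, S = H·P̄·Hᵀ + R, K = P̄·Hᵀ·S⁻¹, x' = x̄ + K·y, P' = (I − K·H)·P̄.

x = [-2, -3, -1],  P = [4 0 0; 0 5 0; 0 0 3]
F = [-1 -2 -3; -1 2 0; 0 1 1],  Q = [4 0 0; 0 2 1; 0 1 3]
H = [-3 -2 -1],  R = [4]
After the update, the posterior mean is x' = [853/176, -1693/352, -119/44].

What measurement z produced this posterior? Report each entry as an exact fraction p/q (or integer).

x̄ = F·x = [11, -4, -4]
P̄ = F·P·Fᵀ + Q = [55 -16 -19; -16 26 11; -19 11 11]
S = H·P̄·Hᵀ + R = [352]
K = P̄·Hᵀ·S⁻¹ = [-57/176; -15/352; 3/44]
x' − x̄ = [-1083/176, -285/352, 57/44] = K·y
y = (KᵀK)⁻¹·Kᵀ·(x' − x̄) = [19]
z = y + H·x̄ = [19] + [-21] = [-2]

z = [-2]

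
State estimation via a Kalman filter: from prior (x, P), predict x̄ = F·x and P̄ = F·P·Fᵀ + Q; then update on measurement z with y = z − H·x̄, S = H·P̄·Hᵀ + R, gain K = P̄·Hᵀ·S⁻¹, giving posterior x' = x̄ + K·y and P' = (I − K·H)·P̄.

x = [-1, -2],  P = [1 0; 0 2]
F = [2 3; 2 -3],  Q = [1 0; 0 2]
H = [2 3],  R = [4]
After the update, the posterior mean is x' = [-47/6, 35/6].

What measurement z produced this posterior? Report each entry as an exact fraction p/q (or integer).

x̄ = F·x = [-8, 4]
P̄ = F·P·Fᵀ + Q = [23 -14; -14 24]
S = H·P̄·Hᵀ + R = [144]
K = P̄·Hᵀ·S⁻¹ = [1/36; 11/36]
x' − x̄ = [1/6, 11/6] = K·y
y = (KᵀK)⁻¹·Kᵀ·(x' − x̄) = [6]
z = y + H·x̄ = [6] + [-4] = [2]

z = [2]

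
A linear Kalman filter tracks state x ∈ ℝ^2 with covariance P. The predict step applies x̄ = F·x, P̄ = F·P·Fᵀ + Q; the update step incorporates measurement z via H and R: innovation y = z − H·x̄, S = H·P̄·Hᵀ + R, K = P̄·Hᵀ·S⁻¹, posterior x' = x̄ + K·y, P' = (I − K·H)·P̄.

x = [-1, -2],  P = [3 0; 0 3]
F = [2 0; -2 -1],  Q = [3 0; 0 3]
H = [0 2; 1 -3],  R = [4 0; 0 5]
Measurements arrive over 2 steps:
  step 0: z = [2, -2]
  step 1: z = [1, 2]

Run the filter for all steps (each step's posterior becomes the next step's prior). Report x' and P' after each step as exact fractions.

step 0: x̄ = F·x = [-2, 4]
step 0: P̄ = F·P·Fᵀ + Q = [15 -12; -12 18]
step 0: y = z − H·x̄ = [-6, 12]
step 0: S = H·P̄·Hᵀ + R = [76 -132; -132 254]
step 0: K = P̄·Hᵀ·S⁻¹ = [159/470 177/470; 54/235 -33/235]
step 0: x' = x̄ + K·y = [23/47, 44/47]
step 0: P' = (I − K·H)·P̄ = [1839/470 159/235; 159/235 108/235]
step 1: x̄ = F·x = [46/47, -90/47]
step 1: P̄ = F·P·Fᵀ + Q = [4383/235 -3996/235; -3996/235 5127/235]
step 1: y = z − H·x̄ = [227/47, -222/47]
step 1: S = H·P̄·Hᵀ + R = [21448/235 -38754/235; -38754/235 75677/235]
step 1: K = P̄·Hᵀ·S⁻¹ = [63045/257974 44046/128987; 26655/128987 -19377/128987]
step 1: x' = x̄ + K·y = [140885/257974, -26733/128987]
step 1: P' = (I − K·H)·P̄ = [409365/128987 63045/128987; 63045/128987 53310/128987]

step 0: x' = [23/47, 44/47], P' = [1839/470 159/235; 159/235 108/235]
step 1: x' = [140885/257974, -26733/128987], P' = [409365/128987 63045/128987; 63045/128987 53310/128987]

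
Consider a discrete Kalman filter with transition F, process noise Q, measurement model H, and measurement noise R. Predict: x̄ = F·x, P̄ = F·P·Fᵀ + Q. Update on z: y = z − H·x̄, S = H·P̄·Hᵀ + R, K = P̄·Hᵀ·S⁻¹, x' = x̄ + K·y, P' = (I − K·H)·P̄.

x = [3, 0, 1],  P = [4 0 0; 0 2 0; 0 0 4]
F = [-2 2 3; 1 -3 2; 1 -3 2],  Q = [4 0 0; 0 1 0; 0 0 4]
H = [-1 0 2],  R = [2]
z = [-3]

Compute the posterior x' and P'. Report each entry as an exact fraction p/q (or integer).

x̄ = F·x = [-3, 5, 5]
P̄ = F·P·Fᵀ + Q = [64 4 4; 4 39 38; 4 38 42]
y = z − H·x̄ = [-16]
S = H·P̄·Hᵀ + R = [218]
K = P̄·Hᵀ·S⁻¹ = [-28/109; 36/109; 40/109]
x' = x̄ + K·y = [121/109, -31/109, -95/109]
P' = (I − K·H)·P̄ = [5408/109 2452/109 2676/109; 2452/109 1659/109 1262/109; 2676/109 1262/109 1378/109]

x' = [121/109, -31/109, -95/109]
P' = [5408/109 2452/109 2676/109; 2452/109 1659/109 1262/109; 2676/109 1262/109 1378/109]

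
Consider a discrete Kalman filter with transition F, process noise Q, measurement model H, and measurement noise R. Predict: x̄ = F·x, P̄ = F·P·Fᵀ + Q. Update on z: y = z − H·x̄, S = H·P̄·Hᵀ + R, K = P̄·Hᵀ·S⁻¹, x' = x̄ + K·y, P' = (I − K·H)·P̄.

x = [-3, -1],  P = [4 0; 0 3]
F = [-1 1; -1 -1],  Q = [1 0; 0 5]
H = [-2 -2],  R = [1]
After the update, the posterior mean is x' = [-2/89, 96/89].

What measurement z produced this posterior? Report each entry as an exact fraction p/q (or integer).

z = [-2]

x̄ = F·x = [2, 4]
P̄ = F·P·Fᵀ + Q = [8 1; 1 12]
S = H·P̄·Hᵀ + R = [89]
K = P̄·Hᵀ·S⁻¹ = [-18/89; -26/89]
x' − x̄ = [-180/89, -260/89] = K·y
y = (KᵀK)⁻¹·Kᵀ·(x' − x̄) = [10]
z = y + H·x̄ = [10] + [-12] = [-2]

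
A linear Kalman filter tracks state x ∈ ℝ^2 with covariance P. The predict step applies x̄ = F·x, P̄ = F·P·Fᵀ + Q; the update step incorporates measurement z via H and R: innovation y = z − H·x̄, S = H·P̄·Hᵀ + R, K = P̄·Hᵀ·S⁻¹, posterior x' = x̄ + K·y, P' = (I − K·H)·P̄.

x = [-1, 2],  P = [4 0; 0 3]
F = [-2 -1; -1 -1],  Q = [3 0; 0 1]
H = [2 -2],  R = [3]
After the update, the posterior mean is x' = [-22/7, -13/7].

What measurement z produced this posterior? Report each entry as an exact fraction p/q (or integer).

z = [-3]

x̄ = F·x = [0, -1]
P̄ = F·P·Fᵀ + Q = [22 11; 11 8]
S = H·P̄·Hᵀ + R = [35]
K = P̄·Hᵀ·S⁻¹ = [22/35; 6/35]
x' − x̄ = [-22/7, -6/7] = K·y
y = (KᵀK)⁻¹·Kᵀ·(x' − x̄) = [-5]
z = y + H·x̄ = [-5] + [2] = [-3]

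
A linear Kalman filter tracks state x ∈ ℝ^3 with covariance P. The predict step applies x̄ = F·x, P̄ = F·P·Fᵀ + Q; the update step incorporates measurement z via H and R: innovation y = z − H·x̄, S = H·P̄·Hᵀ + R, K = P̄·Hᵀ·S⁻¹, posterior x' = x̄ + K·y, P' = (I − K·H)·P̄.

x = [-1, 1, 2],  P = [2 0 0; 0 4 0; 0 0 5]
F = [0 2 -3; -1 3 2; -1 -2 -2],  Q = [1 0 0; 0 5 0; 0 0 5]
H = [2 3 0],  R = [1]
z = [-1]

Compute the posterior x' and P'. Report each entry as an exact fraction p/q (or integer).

x' = [-2389/372, 981/248, -1027/372]
P' = [8723/186 -3871/124 5201/186; -3871/124 5181/248 -2317/124; 5201/186 -2317/124 5597/186]

x̄ = F·x = [-4, 8, -5]
P̄ = F·P·Fᵀ + Q = [62 -6 14; -6 63 -42; 14 -42 43]
y = z − H·x̄ = [-17]
S = H·P̄·Hᵀ + R = [744]
K = P̄·Hᵀ·S⁻¹ = [53/372; 59/248; -49/372]
x' = x̄ + K·y = [-2389/372, 981/248, -1027/372]
P' = (I − K·H)·P̄ = [8723/186 -3871/124 5201/186; -3871/124 5181/248 -2317/124; 5201/186 -2317/124 5597/186]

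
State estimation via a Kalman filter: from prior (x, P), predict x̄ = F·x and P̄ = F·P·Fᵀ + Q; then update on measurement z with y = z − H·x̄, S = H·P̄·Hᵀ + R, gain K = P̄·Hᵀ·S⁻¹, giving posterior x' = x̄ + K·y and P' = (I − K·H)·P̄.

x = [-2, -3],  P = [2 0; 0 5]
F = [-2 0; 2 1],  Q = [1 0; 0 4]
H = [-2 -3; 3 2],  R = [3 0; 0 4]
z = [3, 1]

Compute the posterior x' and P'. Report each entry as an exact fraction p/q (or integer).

x̄ = F·x = [4, -7]
P̄ = F·P·Fᵀ + Q = [9 -8; -8 17]
y = z − H·x̄ = [-10, 3]
S = H·P̄·Hᵀ + R = [96 -52; -52 57]
K = P̄·Hᵀ·S⁻¹ = [457/1384 171/346; -1475/2768 -215/692]
x' = x̄ + K·y = [1509/692, -3603/1384]
P' = (I − K·H)·P̄ = [1095/692 -1917/1384; -1917/1384 4031/2768]

x' = [1509/692, -3603/1384]
P' = [1095/692 -1917/1384; -1917/1384 4031/2768]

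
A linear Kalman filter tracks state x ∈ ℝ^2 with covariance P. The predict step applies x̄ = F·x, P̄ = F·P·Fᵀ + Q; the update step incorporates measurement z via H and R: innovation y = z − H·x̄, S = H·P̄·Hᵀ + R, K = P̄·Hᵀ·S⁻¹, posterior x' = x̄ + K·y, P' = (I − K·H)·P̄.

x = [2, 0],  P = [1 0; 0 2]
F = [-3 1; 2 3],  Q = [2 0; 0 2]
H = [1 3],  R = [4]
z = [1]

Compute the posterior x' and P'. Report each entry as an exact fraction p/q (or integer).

x' = [-1463/233, 572/233]
P' = [2860/233 -936/233; -936/233 408/233]

x̄ = F·x = [-6, 4]
P̄ = F·P·Fᵀ + Q = [13 0; 0 24]
y = z − H·x̄ = [-5]
S = H·P̄·Hᵀ + R = [233]
K = P̄·Hᵀ·S⁻¹ = [13/233; 72/233]
x' = x̄ + K·y = [-1463/233, 572/233]
P' = (I − K·H)·P̄ = [2860/233 -936/233; -936/233 408/233]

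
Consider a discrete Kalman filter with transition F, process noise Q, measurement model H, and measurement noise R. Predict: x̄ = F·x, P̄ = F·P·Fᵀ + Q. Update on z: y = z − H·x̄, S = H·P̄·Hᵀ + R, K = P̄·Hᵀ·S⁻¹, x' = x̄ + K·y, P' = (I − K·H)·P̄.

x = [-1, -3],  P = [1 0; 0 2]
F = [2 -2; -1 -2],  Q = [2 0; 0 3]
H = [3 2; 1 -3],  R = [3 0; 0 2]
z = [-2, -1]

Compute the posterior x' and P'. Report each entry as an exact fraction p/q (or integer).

x' = [-12/17, 3/17]
P' = [196/697 -15/697; -15/697 237/1394]

x̄ = F·x = [4, 7]
P̄ = F·P·Fᵀ + Q = [14 6; 6 12]
y = z − H·x̄ = [-28, 16]
S = H·P̄·Hᵀ + R = [249 -72; -72 88]
K = P̄·Hᵀ·S⁻¹ = [186/697 241/1394; 64/697 -741/2788]
x' = x̄ + K·y = [-12/17, 3/17]
P' = (I − K·H)·P̄ = [196/697 -15/697; -15/697 237/1394]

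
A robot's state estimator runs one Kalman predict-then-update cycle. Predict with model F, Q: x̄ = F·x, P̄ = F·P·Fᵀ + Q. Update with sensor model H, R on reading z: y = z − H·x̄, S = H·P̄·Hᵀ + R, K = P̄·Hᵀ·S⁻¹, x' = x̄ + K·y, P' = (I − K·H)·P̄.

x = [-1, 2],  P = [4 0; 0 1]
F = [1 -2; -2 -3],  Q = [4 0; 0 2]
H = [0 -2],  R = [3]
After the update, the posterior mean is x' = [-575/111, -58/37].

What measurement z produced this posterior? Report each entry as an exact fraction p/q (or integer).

x̄ = F·x = [-5, -4]
P̄ = F·P·Fᵀ + Q = [12 -2; -2 27]
S = H·P̄·Hᵀ + R = [111]
K = P̄·Hᵀ·S⁻¹ = [4/111; -18/37]
x' − x̄ = [-20/111, 90/37] = K·y
y = (KᵀK)⁻¹·Kᵀ·(x' − x̄) = [-5]
z = y + H·x̄ = [-5] + [8] = [3]

z = [3]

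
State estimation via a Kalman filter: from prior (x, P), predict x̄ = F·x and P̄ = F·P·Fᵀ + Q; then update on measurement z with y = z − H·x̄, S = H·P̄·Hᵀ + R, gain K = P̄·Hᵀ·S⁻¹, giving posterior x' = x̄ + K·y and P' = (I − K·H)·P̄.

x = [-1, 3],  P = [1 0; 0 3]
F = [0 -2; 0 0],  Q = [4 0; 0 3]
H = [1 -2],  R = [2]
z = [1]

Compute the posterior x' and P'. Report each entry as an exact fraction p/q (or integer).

x̄ = F·x = [-6, 0]
P̄ = F·P·Fᵀ + Q = [16 0; 0 3]
y = z − H·x̄ = [7]
S = H·P̄·Hᵀ + R = [30]
K = P̄·Hᵀ·S⁻¹ = [8/15; -1/5]
x' = x̄ + K·y = [-34/15, -7/5]
P' = (I − K·H)·P̄ = [112/15 16/5; 16/5 9/5]

x' = [-34/15, -7/5]
P' = [112/15 16/5; 16/5 9/5]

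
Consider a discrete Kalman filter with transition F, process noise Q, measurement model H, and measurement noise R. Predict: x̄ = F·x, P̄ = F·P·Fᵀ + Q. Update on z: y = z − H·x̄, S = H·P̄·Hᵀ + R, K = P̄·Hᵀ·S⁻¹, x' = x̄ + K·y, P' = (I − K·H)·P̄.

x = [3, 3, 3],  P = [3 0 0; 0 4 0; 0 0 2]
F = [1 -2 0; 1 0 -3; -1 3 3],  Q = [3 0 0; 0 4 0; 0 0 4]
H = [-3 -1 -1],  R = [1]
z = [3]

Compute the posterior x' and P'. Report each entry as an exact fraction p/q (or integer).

x̄ = F·x = [-3, -6, 15]
P̄ = F·P·Fᵀ + Q = [22 3 -27; 3 25 -21; -27 -21 61]
y = z − H·x̄ = [3]
S = H·P̄·Hᵀ + R = [99]
K = P̄·Hᵀ·S⁻¹ = [-14/33; -13/99; 41/99]
x' = x̄ + K·y = [-47/11, -211/33, 536/33]
P' = (I − K·H)·P̄ = [46/11 -83/33 -317/33; -83/33 2306/99 -1546/99; -317/33 -1546/99 4358/99]

x' = [-47/11, -211/33, 536/33]
P' = [46/11 -83/33 -317/33; -83/33 2306/99 -1546/99; -317/33 -1546/99 4358/99]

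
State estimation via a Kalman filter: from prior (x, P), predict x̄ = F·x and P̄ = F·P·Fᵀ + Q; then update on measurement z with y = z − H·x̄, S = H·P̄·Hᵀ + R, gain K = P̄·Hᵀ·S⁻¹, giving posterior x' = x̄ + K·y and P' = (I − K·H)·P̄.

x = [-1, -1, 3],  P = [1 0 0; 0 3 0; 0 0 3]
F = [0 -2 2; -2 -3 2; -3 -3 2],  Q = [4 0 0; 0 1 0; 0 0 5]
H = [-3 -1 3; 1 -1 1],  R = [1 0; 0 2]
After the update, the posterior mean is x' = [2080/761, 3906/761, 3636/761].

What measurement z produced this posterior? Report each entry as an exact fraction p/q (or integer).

x̄ = F·x = [8, 11, 12]
P̄ = F·P·Fᵀ + Q = [28 30 30; 30 44 45; 30 45 53]
S = H·P̄·Hᵀ + R = [144 -1; -1 37]
K = P̄·Hᵀ·S⁻¹ = [-860/5327 4008/5327; 68/5327 4465/5327; 926/5327 5496/5327]
x' − x̄ = [-4008/761, -4465/761, -5496/761] = K·y
y = (KᵀK)⁻¹·Kᵀ·(x' − x̄) = [0, -7]
z = y + H·x̄ = [0, -7] + [1, 9] = [1, 2]

z = [1, 2]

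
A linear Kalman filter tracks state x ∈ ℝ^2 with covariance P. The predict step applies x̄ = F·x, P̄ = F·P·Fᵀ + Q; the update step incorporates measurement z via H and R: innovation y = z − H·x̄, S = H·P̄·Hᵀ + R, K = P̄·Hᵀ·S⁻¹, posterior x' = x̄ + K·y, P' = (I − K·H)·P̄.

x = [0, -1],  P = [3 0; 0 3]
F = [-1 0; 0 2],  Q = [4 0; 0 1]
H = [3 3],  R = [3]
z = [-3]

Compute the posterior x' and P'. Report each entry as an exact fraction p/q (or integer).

x̄ = F·x = [0, -2]
P̄ = F·P·Fᵀ + Q = [7 0; 0 13]
y = z − H·x̄ = [3]
S = H·P̄·Hᵀ + R = [183]
K = P̄·Hᵀ·S⁻¹ = [7/61; 13/61]
x' = x̄ + K·y = [21/61, -83/61]
P' = (I − K·H)·P̄ = [280/61 -273/61; -273/61 286/61]

x' = [21/61, -83/61]
P' = [280/61 -273/61; -273/61 286/61]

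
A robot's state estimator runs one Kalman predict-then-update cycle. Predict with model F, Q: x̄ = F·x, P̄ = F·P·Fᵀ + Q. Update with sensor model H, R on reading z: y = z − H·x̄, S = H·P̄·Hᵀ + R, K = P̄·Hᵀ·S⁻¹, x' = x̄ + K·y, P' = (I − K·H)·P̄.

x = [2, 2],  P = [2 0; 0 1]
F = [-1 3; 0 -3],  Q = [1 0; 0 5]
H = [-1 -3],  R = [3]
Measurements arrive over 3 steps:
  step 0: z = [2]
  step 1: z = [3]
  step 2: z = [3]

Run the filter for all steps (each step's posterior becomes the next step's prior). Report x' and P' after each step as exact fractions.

step 0: x' = [56/29, -42/29], P' = [273/29 -96/29; -96/29 43/29]
step 1: x' = [-30/11, 93/2090], P' = [375/11 -129/11; -129/11 9091/2090]
step 2: x' = [185775/25852, -172701/51704], P' = [2133021/25852 -1462971/51704; -1462971/51704 1036043/103408]

step 0: x̄ = F·x = [4, -6]
step 0: P̄ = F·P·Fᵀ + Q = [12 -9; -9 14]
step 0: y = z − H·x̄ = [-12]
step 0: S = H·P̄·Hᵀ + R = [87]
step 0: K = P̄·Hᵀ·S⁻¹ = [5/29; -11/29]
step 0: x' = x̄ + K·y = [56/29, -42/29]
step 0: P' = (I − K·H)·P̄ = [273/29 -96/29; -96/29 43/29]
step 1: x̄ = F·x = [-182/29, 126/29]
step 1: P̄ = F·P·Fᵀ + Q = [1265/29 -675/29; -675/29 532/29]
step 1: y = z − H·x̄ = [283/29]
step 1: S = H·P̄·Hᵀ + R = [2090/29]
step 1: K = P̄·Hᵀ·S⁻¹ = [4/11; -921/2090]
step 1: x' = x̄ + K·y = [-30/11, 93/2090]
step 1: P' = (I − K·H)·P̄ = [375/11 -129/11; -129/11 9091/2090]
step 2: x̄ = F·x = [5979/2090, -279/2090]
step 2: P̄ = F·P·Fᵀ + Q = [302219/2090 -155349/2090; -155349/2090 92269/2090]
step 2: y = z − H·x̄ = [5706/1045]
step 2: S = H·P̄·Hᵀ + R = [103408/1045]
step 2: K = P̄·Hᵀ·S⁻¹ = [40957/51704; -60729/103408]
step 2: x' = x̄ + K·y = [185775/25852, -172701/51704]
step 2: P' = (I − K·H)·P̄ = [2133021/25852 -1462971/51704; -1462971/51704 1036043/103408]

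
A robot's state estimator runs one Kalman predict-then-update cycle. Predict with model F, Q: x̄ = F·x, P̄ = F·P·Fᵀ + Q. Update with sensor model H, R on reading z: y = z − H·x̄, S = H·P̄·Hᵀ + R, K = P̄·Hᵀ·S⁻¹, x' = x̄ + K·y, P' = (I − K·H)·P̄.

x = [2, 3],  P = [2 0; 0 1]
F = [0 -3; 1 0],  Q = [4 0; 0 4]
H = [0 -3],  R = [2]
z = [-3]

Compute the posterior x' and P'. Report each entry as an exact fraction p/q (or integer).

x' = [-9, 29/28]
P' = [13 0; 0 3/14]

x̄ = F·x = [-9, 2]
P̄ = F·P·Fᵀ + Q = [13 0; 0 6]
y = z − H·x̄ = [3]
S = H·P̄·Hᵀ + R = [56]
K = P̄·Hᵀ·S⁻¹ = [0; -9/28]
x' = x̄ + K·y = [-9, 29/28]
P' = (I − K·H)·P̄ = [13 0; 0 3/14]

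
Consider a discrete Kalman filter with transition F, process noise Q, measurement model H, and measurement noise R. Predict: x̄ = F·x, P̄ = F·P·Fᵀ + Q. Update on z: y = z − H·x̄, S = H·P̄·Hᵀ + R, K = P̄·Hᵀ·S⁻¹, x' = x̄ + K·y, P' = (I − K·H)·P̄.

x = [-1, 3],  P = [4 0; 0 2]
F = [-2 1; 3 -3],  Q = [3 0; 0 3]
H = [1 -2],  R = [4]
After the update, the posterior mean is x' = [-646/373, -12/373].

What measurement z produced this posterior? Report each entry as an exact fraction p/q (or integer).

x̄ = F·x = [5, -12]
P̄ = F·P·Fᵀ + Q = [21 -30; -30 57]
S = H·P̄·Hᵀ + R = [373]
K = P̄·Hᵀ·S⁻¹ = [81/373; -144/373]
x' − x̄ = [-2511/373, 4464/373] = K·y
y = (KᵀK)⁻¹·Kᵀ·(x' − x̄) = [-31]
z = y + H·x̄ = [-31] + [29] = [-2]

z = [-2]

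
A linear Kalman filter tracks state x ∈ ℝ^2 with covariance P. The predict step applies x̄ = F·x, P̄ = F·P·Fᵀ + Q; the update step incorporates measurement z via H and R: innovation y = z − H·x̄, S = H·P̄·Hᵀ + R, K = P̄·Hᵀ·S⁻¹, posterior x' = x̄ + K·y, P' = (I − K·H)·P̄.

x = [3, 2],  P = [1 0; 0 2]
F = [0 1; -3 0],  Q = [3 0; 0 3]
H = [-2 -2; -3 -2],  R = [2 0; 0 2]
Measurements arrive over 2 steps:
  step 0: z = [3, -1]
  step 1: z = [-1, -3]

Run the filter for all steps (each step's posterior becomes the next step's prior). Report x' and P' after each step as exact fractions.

step 0: x̄ = F·x = [2, -9]
step 0: P̄ = F·P·Fᵀ + Q = [5 0; 0 12]
step 0: y = z − H·x̄ = [-11, -13]
step 0: S = H·P̄·Hᵀ + R = [70 78; 78 95]
step 0: K = P̄·Hᵀ·S⁻¹ = [110/283 -135/283; -204/283 96/283]
step 0: x' = x̄ + K·y = [1111/283, -1551/283]
step 0: P' = (I − K·H)·P̄ = [490/283 -600/283; -600/283 804/283]
step 1: x̄ = F·x = [-1551/283, -3333/283]
step 1: P̄ = F·P·Fᵀ + Q = [1653/283 1800/283; 1800/283 5259/283]
step 1: y = z − H·x̄ = [-10051/283, -12168/283]
step 1: S = H·P̄·Hᵀ + R = [42614/283 48954/283; 48954/283 58079/283]
step 1: K = P̄·Hᵀ·S⁻¹ = [31632/138665 -47097/138665; -14385/27733 4524/27733]
step 1: x' = x̄ + K·y = [141603/138665, -10242/27733]
step 1: P' = (I − K·H)·P̄ = [157458/138665 -37818/27733; -37818/27733 52203/27733]

step 0: x' = [1111/283, -1551/283], P' = [490/283 -600/283; -600/283 804/283]
step 1: x' = [141603/138665, -10242/27733], P' = [157458/138665 -37818/27733; -37818/27733 52203/27733]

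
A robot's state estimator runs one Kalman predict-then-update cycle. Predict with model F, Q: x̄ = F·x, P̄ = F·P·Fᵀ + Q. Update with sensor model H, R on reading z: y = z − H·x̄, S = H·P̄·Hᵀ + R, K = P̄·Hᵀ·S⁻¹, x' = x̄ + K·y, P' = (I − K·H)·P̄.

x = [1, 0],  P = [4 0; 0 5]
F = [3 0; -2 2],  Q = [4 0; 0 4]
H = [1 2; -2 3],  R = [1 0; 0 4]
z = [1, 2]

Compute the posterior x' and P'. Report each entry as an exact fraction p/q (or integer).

x' = [-1419/12851, 7254/12851]
P' = [6440/12851 -536/12851; -536/12851 2088/12851]

x̄ = F·x = [3, -2]
P̄ = F·P·Fᵀ + Q = [40 -24; -24 40]
y = z − H·x̄ = [2, 14]
S = H·P̄·Hᵀ + R = [105 184; 184 812]
K = P̄·Hᵀ·S⁻¹ = [5368/12851 -3622/12851; 3640/12851 1834/12851]
x' = x̄ + K·y = [-1419/12851, 7254/12851]
P' = (I − K·H)·P̄ = [6440/12851 -536/12851; -536/12851 2088/12851]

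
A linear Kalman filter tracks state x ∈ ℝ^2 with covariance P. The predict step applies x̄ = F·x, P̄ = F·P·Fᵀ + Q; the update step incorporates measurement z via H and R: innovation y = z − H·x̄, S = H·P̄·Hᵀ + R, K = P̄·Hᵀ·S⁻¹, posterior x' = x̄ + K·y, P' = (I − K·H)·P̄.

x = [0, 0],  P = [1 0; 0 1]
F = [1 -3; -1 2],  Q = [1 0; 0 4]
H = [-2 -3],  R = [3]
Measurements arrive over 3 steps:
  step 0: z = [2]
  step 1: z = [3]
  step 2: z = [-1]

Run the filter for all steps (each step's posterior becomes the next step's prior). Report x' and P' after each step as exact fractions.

step 0: x' = [-1/22, -13/22], P' = [483/44 -321/44; -321/44 227/44]
step 1: x' = [8238/2375, -407/125], P' = [200769/2375 -7116/125; -7116/125 4831/125]
step 2: x' = [1320829/302894, -790201/302894], P' = [82318803/302894 -55480833/302894; -55480833/302894 37486899/302894]

step 0: x̄ = F·x = [0, 0]
step 0: P̄ = F·P·Fᵀ + Q = [11 -7; -7 9]
step 0: y = z − H·x̄ = [2]
step 0: S = H·P̄·Hᵀ + R = [44]
step 0: K = P̄·Hᵀ·S⁻¹ = [-1/44; -13/44]
step 0: x' = x̄ + K·y = [-1/22, -13/22]
step 0: P' = (I − K·H)·P̄ = [483/44 -321/44; -321/44 227/44]
step 1: x̄ = F·x = [19/11, -25/22]
step 1: P̄ = F·P·Fᵀ + Q = [1124/11 -1725/22; -1725/22 2851/44]
step 1: y = z − H·x̄ = [67/22]
step 1: S = H·P̄·Hᵀ + R = [2375/44]
step 1: K = P̄·Hᵀ·S⁻¹ = [1358/2375; -87/125]
step 1: x' = x̄ + K·y = [8238/2375, -407/125]
step 1: P' = (I − K·H)·P̄ = [200769/2375 -7116/125; -7116/125 4831/125]
step 2: x̄ = F·x = [31437/2375, -23704/2375]
step 2: P̄ = F·P·Fᵀ + Q = [1840469/2375 -1427523/2375; -1427523/2375 1118241/2375]
step 2: y = z − H·x̄ = [-10613/2375]
step 2: S = H·P̄·Hᵀ + R = [302894/2375]
step 2: K = P̄·Hᵀ·S⁻¹ = [601631/302894; -499677/302894]
step 2: x' = x̄ + K·y = [1320829/302894, -790201/302894]
step 2: P' = (I − K·H)·P̄ = [82318803/302894 -55480833/302894; -55480833/302894 37486899/302894]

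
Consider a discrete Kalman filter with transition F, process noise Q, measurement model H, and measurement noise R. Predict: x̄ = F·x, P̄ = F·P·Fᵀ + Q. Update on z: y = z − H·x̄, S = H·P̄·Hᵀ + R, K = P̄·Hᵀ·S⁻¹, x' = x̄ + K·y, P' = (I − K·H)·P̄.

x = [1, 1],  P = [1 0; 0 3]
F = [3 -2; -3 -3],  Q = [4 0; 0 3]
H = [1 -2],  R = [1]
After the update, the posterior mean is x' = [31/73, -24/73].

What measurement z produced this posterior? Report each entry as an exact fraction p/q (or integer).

x̄ = F·x = [1, -6]
P̄ = F·P·Fᵀ + Q = [25 9; 9 39]
S = H·P̄·Hᵀ + R = [146]
K = P̄·Hᵀ·S⁻¹ = [7/146; -69/146]
x' − x̄ = [-42/73, 414/73] = K·y
y = (KᵀK)⁻¹·Kᵀ·(x' − x̄) = [-12]
z = y + H·x̄ = [-12] + [13] = [1]

z = [1]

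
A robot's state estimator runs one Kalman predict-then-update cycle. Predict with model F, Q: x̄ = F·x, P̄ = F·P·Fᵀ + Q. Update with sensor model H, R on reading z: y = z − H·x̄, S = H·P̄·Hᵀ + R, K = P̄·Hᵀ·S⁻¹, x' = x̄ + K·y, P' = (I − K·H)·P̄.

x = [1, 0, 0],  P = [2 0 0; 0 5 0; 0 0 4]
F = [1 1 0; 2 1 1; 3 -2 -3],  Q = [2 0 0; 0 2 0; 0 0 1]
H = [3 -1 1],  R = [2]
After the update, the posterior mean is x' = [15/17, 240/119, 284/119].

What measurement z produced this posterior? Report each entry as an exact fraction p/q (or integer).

z = [3]

x̄ = F·x = [1, 2, 3]
P̄ = F·P·Fᵀ + Q = [9 9 -4; 9 19 -10; -4 -10 75]
S = H·P̄·Hᵀ + R = [119]
K = P̄·Hᵀ·S⁻¹ = [2/17; -2/119; 73/119]
x' − x̄ = [-2/17, 2/119, -73/119] = K·y
y = (KᵀK)⁻¹·Kᵀ·(x' − x̄) = [-1]
z = y + H·x̄ = [-1] + [4] = [3]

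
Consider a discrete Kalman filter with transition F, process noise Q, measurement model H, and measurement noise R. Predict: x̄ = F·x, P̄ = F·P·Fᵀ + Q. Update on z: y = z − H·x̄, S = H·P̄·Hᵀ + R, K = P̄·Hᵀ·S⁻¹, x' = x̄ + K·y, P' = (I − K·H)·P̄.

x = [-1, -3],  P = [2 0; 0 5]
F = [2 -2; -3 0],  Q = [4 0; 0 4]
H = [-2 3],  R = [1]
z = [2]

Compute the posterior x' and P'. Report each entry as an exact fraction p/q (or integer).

x̄ = F·x = [4, 3]
P̄ = F·P·Fᵀ + Q = [32 -12; -12 22]
y = z − H·x̄ = [1]
S = H·P̄·Hᵀ + R = [471]
K = P̄·Hᵀ·S⁻¹ = [-100/471; 30/157]
x' = x̄ + K·y = [1784/471, 501/157]
P' = (I − K·H)·P̄ = [5072/471 1116/157; 1116/157 754/157]

x' = [1784/471, 501/157]
P' = [5072/471 1116/157; 1116/157 754/157]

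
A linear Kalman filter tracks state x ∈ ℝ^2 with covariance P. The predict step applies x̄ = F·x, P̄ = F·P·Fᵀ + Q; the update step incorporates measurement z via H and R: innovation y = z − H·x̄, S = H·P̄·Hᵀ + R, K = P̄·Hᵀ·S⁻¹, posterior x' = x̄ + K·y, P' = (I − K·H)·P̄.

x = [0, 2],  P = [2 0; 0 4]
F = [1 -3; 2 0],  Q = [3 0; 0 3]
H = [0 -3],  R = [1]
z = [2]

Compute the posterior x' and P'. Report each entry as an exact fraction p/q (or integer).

x' = [-156/25, -33/50]
P' = [989/25 1/25; 1/25 11/100]

x̄ = F·x = [-6, 0]
P̄ = F·P·Fᵀ + Q = [41 4; 4 11]
y = z − H·x̄ = [2]
S = H·P̄·Hᵀ + R = [100]
K = P̄·Hᵀ·S⁻¹ = [-3/25; -33/100]
x' = x̄ + K·y = [-156/25, -33/50]
P' = (I − K·H)·P̄ = [989/25 1/25; 1/25 11/100]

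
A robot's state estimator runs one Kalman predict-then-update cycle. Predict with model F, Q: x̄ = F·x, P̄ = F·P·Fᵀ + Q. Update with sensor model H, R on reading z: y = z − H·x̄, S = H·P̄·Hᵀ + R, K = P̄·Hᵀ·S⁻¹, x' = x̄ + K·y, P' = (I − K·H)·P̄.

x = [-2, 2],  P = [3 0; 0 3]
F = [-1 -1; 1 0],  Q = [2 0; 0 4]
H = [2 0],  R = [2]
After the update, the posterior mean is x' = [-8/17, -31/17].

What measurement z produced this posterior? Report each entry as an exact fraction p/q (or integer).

z = [-1]

x̄ = F·x = [0, -2]
P̄ = F·P·Fᵀ + Q = [8 -3; -3 7]
S = H·P̄·Hᵀ + R = [34]
K = P̄·Hᵀ·S⁻¹ = [8/17; -3/17]
x' − x̄ = [-8/17, 3/17] = K·y
y = (KᵀK)⁻¹·Kᵀ·(x' − x̄) = [-1]
z = y + H·x̄ = [-1] + [0] = [-1]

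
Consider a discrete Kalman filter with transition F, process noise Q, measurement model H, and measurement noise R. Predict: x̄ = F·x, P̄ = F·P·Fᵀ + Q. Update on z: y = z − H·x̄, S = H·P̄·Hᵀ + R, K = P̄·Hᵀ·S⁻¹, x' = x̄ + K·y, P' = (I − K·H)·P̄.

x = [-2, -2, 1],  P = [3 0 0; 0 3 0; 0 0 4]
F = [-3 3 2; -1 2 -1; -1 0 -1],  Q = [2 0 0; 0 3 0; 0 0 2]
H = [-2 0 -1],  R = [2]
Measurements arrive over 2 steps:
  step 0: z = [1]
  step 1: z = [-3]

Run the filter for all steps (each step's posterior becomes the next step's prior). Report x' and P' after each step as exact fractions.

step 0: x' = [-88/101, -393/101, 79/101], P' = [791/303 -256/101 -1292/303; -256/101 1547/101 542/101; -1292/303 542/101 2606/303]
step 1: x' = [698979/410237, -2017425/410237, -178095/410237], P' = [578475/410237 -583624/410237 -735328/410237; -583624/410237 9467963/410237 1294454/410237; -735328/410237 1294454/410237 1446674/410237]

step 0: x̄ = F·x = [2, -3, 1]
step 0: P̄ = F·P·Fᵀ + Q = [72 19 1; 19 22 7; 1 7 9]
step 0: y = z − H·x̄ = [6]
step 0: S = H·P̄·Hᵀ + R = [303]
step 0: K = P̄·Hᵀ·S⁻¹ = [-145/303; -15/101; -11/303]
step 0: x' = x̄ + K·y = [-88/101, -393/101, 79/101]
step 0: P' = (I − K·H)·P̄ = [791/303 -256/101 -1292/303; -256/101 1547/101 542/101; -1292/303 542/101 2606/303]
step 1: x̄ = F·x = [-757/101, -777/101, 9/101]
step 1: P̄ = F·P·Fᵀ + Q = [108758/303 10751/101 -2235/101; 10751/101 5618/101 -301/101; -2235/101 -301/101 473/101]
step 1: y = z − H·x̄ = [-1808/101]
step 1: S = H·P̄·Hᵀ + R = [410237/303]
step 1: K = P̄·Hᵀ·S⁻¹ = [-210811/410237; -63603/410237; 11991/410237]
step 1: x' = x̄ + K·y = [698979/410237, -2017425/410237, -178095/410237]
step 1: P' = (I − K·H)·P̄ = [578475/410237 -583624/410237 -735328/410237; -583624/410237 9467963/410237 1294454/410237; -735328/410237 1294454/410237 1446674/410237]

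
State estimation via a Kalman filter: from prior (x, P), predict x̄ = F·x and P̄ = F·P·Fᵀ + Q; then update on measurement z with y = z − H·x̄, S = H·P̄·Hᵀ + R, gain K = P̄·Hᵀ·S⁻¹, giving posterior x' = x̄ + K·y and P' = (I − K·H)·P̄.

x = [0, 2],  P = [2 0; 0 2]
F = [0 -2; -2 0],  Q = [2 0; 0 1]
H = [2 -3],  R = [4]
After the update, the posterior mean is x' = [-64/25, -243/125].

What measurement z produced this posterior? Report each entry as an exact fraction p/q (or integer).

x̄ = F·x = [-4, 0]
P̄ = F·P·Fᵀ + Q = [10 0; 0 9]
S = H·P̄·Hᵀ + R = [125]
K = P̄·Hᵀ·S⁻¹ = [4/25; -27/125]
x' − x̄ = [36/25, -243/125] = K·y
y = (KᵀK)⁻¹·Kᵀ·(x' − x̄) = [9]
z = y + H·x̄ = [9] + [-8] = [1]

z = [1]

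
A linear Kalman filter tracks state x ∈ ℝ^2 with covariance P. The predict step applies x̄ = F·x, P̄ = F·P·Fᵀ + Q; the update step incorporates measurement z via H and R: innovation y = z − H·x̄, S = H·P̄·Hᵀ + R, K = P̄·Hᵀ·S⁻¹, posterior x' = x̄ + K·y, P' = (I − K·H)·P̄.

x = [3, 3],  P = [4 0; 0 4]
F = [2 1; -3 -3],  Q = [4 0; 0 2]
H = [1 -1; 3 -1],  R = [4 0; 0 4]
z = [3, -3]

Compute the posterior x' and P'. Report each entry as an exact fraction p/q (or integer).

x̄ = F·x = [9, -18]
P̄ = F·P·Fᵀ + Q = [24 -36; -36 74]
y = z − H·x̄ = [-24, -48]
S = H·P̄·Hᵀ + R = [174 290; 290 510]
K = P̄·Hᵀ·S⁻¹ = [-9/58 3/10; -83/116 1/20]
x' = x̄ + K·y = [-243/145, -468/145]
P' = (I − K·H)·P̄ = [132/145 222/145; 222/145 637/145]

x' = [-243/145, -468/145]
P' = [132/145 222/145; 222/145 637/145]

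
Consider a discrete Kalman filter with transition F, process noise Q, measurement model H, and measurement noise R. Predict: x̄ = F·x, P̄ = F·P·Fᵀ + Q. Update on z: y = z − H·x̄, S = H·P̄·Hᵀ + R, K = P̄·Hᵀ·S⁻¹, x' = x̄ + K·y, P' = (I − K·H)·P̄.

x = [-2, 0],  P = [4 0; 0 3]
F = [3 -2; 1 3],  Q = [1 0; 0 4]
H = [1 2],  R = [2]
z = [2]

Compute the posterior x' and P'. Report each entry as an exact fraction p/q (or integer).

x' = [-558/167, 434/167]
P' = [6814/167 -3370/167; -3370/167 1749/167]

x̄ = F·x = [-6, -2]
P̄ = F·P·Fᵀ + Q = [49 -6; -6 35]
y = z − H·x̄ = [12]
S = H·P̄·Hᵀ + R = [167]
K = P̄·Hᵀ·S⁻¹ = [37/167; 64/167]
x' = x̄ + K·y = [-558/167, 434/167]
P' = (I − K·H)·P̄ = [6814/167 -3370/167; -3370/167 1749/167]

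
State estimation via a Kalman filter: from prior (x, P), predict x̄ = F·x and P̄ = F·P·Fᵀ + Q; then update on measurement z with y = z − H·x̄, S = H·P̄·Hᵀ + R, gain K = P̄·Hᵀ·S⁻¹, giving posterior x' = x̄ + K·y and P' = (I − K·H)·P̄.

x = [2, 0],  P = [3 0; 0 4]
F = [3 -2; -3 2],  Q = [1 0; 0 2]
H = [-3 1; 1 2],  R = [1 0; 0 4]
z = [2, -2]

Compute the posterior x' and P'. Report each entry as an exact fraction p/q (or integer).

x' = [-6758/9271, -2496/9271]
P' = [1224/9271 1138/9271; 1138/9271 5027/9271]

x̄ = F·x = [6, -6]
P̄ = F·P·Fᵀ + Q = [44 -43; -43 45]
y = z − H·x̄ = [26, 4]
S = H·P̄·Hᵀ + R = [700 173; 173 56]
K = P̄·Hᵀ·S⁻¹ = [-2534/9271 875/9271; 1613/9271 2798/9271]
x' = x̄ + K·y = [-6758/9271, -2496/9271]
P' = (I − K·H)·P̄ = [1224/9271 1138/9271; 1138/9271 5027/9271]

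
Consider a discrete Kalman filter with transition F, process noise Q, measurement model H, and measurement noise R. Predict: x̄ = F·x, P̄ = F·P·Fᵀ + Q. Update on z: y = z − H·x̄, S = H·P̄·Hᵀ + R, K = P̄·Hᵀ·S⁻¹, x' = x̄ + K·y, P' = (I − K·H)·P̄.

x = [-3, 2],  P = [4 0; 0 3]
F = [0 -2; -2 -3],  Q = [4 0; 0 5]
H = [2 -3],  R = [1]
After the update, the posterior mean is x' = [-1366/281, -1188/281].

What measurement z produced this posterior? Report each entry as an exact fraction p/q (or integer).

z = [3]

x̄ = F·x = [-4, 0]
P̄ = F·P·Fᵀ + Q = [16 18; 18 48]
S = H·P̄·Hᵀ + R = [281]
K = P̄·Hᵀ·S⁻¹ = [-22/281; -108/281]
x' − x̄ = [-242/281, -1188/281] = K·y
y = (KᵀK)⁻¹·Kᵀ·(x' − x̄) = [11]
z = y + H·x̄ = [11] + [-8] = [3]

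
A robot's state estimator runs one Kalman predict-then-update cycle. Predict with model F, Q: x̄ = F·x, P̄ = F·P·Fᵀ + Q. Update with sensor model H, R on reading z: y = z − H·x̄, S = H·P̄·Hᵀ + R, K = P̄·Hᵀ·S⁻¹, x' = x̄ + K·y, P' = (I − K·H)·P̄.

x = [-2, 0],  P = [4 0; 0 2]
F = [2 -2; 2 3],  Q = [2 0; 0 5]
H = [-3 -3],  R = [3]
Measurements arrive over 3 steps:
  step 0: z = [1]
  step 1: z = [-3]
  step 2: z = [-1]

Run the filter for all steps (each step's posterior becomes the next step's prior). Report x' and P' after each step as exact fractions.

step 0: x̄ = F·x = [-4, -4]
step 0: P̄ = F·P·Fᵀ + Q = [26 4; 4 39]
step 0: y = z − H·x̄ = [-23]
step 0: S = H·P̄·Hᵀ + R = [660]
step 0: K = P̄·Hᵀ·S⁻¹ = [-3/22; -43/220]
step 0: x' = x̄ + K·y = [-19/22, 109/220]
step 0: P' = (I − K·H)·P̄ = [151/11 -299/22; -299/22 3033/220]
step 1: x̄ = F·x = [-299/110, -53/220]
step 1: P̄ = F·P·Fᵀ + Q = [12143/55 -6049/110; -6049/110 4597/220]
step 1: y = z − H·x̄ = [-2613/220]
step 1: S = H·P̄·Hᵀ + R = [261417/220]
step 1: K = P̄·Hᵀ·S⁻¹ = [-36474/87139; 577/6703]
step 1: x' = x̄ + K·y = [15104/6703, -8468/6703]
step 1: P' = (I − K·H)·P̄ = [1097534/87139 -81620/6703; -81620/6703 81043/6703]
step 2: x̄ = F·x = [47144/6703, 4804/6703]
step 2: P̄ = F·P·Fᵀ + Q = [17267130/87139 -4053338/87139; -4053338/87139 1575142/87139]
step 2: y = z − H·x̄ = [149141/6703]
step 2: S = H·P̄·Hᵀ + R = [96881781/87139]
step 2: K = P̄·Hᵀ·S⁻¹ = [-13213792/32293927; 2478196/32293927]
step 2: x' = x̄ + K·y = [-66873528/32293927, 78284448/32293927]
step 2: P' = (I − K·H)·P̄ = [388006962/32293927 -374793170/32293927; -374793170/32293927 372314974/32293927]

step 0: x' = [-19/22, 109/220], P' = [151/11 -299/22; -299/22 3033/220]
step 1: x' = [15104/6703, -8468/6703], P' = [1097534/87139 -81620/6703; -81620/6703 81043/6703]
step 2: x' = [-66873528/32293927, 78284448/32293927], P' = [388006962/32293927 -374793170/32293927; -374793170/32293927 372314974/32293927]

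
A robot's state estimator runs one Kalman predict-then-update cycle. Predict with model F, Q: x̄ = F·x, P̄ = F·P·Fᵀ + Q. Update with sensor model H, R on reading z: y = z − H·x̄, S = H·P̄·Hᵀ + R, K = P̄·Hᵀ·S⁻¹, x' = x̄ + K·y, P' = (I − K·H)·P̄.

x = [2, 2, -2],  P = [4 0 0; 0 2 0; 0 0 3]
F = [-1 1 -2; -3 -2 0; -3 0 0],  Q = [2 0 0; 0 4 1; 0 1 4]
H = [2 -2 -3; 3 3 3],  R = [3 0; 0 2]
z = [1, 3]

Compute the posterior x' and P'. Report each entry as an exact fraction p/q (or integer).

x' = [549344/489839, -615515/489839, 566934/489839]
P' = [189100/489839 -432476/489839 304104/489839; -432476/489839 2011543/489839 -1559547/489839; 304104/489839 -1559547/489839 1283661/489839]

x̄ = F·x = [4, -10, -6]
P̄ = F·P·Fᵀ + Q = [20 8 12; 8 48 37; 12 37 40]
y = z − H·x̄ = [-45, 39]
S = H·P̄·Hᵀ + R = [871 -1119; -1119 2000]
K = P̄·Hᵀ·S⁻¹ = [110280/489839 91092/489839; -69799/489839 29280/489839; -41227/489839 42327/489839]
x' = x̄ + K·y = [549344/489839, -615515/489839, 566934/489839]
P' = (I − K·H)·P̄ = [189100/489839 -432476/489839 304104/489839; -432476/489839 2011543/489839 -1559547/489839; 304104/489839 -1559547/489839 1283661/489839]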